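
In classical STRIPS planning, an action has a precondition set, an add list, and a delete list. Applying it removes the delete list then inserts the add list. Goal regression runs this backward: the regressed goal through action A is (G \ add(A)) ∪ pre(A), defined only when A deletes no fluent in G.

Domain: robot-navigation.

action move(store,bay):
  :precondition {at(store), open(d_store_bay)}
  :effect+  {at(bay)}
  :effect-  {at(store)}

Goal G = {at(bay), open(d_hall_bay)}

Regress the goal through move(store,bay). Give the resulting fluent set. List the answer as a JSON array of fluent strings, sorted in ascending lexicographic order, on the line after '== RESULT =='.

Regress:
  G ∩ del = {}  (empty — regression defined)
  G \ add = {at(bay), open(d_hall_bay)} \ {at(bay)} = {open(d_hall_bay)}
  ∪ pre   = {open(d_hall_bay)} ∪ {at(store), open(d_store_bay)}
          = {at(store), open(d_hall_bay), open(d_store_bay)}

== RESULT ==
["at(store)", "open(d_hall_bay)", "open(d_store_bay)"]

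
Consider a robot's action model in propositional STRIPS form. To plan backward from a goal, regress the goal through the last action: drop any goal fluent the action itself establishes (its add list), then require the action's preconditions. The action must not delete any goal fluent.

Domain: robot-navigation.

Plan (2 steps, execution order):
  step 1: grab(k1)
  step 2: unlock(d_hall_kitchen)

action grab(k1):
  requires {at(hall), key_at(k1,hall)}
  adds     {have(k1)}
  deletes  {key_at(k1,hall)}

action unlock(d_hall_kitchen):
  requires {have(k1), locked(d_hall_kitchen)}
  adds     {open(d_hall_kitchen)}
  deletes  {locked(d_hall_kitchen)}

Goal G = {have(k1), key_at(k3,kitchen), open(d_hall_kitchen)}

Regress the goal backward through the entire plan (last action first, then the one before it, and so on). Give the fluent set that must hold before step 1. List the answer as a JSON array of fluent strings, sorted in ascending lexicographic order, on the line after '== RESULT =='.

Work backward from the goal:
  through step 2 (unlock(d_hall_kitchen)): drop {open(d_hall_kitchen)}, keep {have(k1), key_at(k3,kitchen)}, require {have(k1), locked(d_hall_kitchen)}
    → {have(k1), key_at(k3,kitchen), locked(d_hall_kitchen)}
  through step 1 (grab(k1)): drop {have(k1)}, keep {key_at(k3,kitchen), locked(d_hall_kitchen)}, require {at(hall), key_at(k1,hall)}
    → {at(hall), key_at(k1,hall), key_at(k3,kitchen), locked(d_hall_kitchen)}

== RESULT ==
["at(hall)", "key_at(k1,hall)", "key_at(k3,kitchen)", "locked(d_hall_kitchen)"]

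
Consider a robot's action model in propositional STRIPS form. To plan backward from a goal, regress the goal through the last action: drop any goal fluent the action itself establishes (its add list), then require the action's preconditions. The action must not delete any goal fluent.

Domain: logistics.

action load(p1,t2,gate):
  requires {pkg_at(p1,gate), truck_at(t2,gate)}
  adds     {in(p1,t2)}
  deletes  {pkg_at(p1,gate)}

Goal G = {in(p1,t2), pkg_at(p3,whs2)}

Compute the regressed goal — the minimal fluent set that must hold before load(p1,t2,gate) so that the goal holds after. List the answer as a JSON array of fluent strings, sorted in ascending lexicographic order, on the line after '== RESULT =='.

Regress:
  G ∩ del = {}  (empty — regression defined)
  G \ add = {in(p1,t2), pkg_at(p3,whs2)} \ {in(p1,t2)} = {pkg_at(p3,whs2)}
  ∪ pre   = {pkg_at(p3,whs2)} ∪ {pkg_at(p1,gate), truck_at(t2,gate)}
          = {pkg_at(p1,gate), pkg_at(p3,whs2), truck_at(t2,gate)}

== RESULT ==
["pkg_at(p1,gate)", "pkg_at(p3,whs2)", "truck_at(t2,gate)"]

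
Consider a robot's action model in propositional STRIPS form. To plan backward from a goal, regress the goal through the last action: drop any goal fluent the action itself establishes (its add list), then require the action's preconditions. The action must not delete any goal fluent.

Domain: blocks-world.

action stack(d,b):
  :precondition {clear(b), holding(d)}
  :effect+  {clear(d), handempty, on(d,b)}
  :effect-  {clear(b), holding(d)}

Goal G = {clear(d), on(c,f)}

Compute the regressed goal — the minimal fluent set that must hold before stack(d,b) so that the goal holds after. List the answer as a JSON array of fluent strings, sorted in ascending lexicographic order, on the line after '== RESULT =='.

Regress:
  G ∩ del = {}  (empty — regression defined)
  G \ add = {clear(d), on(c,f)} \ {clear(d), handempty, on(d,b)} = {on(c,f)}
  ∪ pre   = {on(c,f)} ∪ {clear(b), holding(d)}
          = {clear(b), holding(d), on(c,f)}

== RESULT ==
["clear(b)", "holding(d)", "on(c,f)"]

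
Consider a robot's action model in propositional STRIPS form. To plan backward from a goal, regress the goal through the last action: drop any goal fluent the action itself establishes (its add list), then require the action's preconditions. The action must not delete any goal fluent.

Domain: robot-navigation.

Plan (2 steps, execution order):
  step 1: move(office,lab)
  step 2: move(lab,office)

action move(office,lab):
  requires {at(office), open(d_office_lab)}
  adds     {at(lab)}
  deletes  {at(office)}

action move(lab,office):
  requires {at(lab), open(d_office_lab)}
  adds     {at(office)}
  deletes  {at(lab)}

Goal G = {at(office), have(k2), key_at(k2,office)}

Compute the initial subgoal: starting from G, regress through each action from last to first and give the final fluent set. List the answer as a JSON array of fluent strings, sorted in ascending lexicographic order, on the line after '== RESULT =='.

Work backward from the goal:
  through step 2 (move(lab,office)): drop {at(office)}, keep {have(k2), key_at(k2,office)}, require {at(lab), open(d_office_lab)}
    → {at(lab), have(k2), key_at(k2,office), open(d_office_lab)}
  through step 1 (move(office,lab)): drop {at(lab)}, keep {have(k2), key_at(k2,office), open(d_office_lab)}, require {at(office), open(d_office_lab)}
    → {at(office), have(k2), key_at(k2,office), open(d_office_lab)}

== RESULT ==
["at(office)", "have(k2)", "key_at(k2,office)", "open(d_office_lab)"]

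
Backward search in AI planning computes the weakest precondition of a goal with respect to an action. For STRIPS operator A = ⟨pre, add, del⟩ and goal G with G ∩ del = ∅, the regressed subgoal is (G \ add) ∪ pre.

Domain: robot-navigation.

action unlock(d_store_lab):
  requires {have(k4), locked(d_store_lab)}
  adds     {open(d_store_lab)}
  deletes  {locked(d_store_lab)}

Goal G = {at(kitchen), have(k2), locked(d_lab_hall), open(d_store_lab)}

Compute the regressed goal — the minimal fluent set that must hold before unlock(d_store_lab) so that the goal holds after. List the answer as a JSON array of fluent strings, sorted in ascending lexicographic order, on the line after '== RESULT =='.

Compute (G \ add) ∪ pre:
  G ∩ del = {}  (empty — regression defined)
  G \ add = {at(kitchen), have(k2), locked(d_lab_hall), open(d_store_lab)} \ {open(d_store_lab)} = {at(kitchen), have(k2), locked(d_lab_hall)}
  ∪ pre   = {at(kitchen), have(k2), locked(d_lab_hall)} ∪ {have(k4), locked(d_store_lab)}
          = {at(kitchen), have(k2), have(k4), locked(d_lab_hall), locked(d_store_lab)}

== RESULT ==
["at(kitchen)", "have(k2)", "have(k4)", "locked(d_lab_hall)", "locked(d_store_lab)"]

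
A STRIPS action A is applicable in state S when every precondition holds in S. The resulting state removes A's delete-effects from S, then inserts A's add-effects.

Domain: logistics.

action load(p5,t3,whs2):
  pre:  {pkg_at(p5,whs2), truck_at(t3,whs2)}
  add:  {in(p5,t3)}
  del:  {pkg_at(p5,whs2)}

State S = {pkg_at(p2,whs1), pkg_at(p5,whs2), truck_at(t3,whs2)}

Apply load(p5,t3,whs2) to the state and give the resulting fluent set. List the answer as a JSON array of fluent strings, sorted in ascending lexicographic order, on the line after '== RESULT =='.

Progress:
  pre ⊆ S: {pkg_at(p5,whs2), truck_at(t3,whs2)} ⊆ S  — applicable
  S \ del = {pkg_at(p2,whs1), truck_at(t3,whs2)}
  ∪ add   = {in(p5,t3), pkg_at(p2,whs1), truck_at(t3,whs2)}

== RESULT ==
["in(p5,t3)", "pkg_at(p2,whs1)", "truck_at(t3,whs2)"]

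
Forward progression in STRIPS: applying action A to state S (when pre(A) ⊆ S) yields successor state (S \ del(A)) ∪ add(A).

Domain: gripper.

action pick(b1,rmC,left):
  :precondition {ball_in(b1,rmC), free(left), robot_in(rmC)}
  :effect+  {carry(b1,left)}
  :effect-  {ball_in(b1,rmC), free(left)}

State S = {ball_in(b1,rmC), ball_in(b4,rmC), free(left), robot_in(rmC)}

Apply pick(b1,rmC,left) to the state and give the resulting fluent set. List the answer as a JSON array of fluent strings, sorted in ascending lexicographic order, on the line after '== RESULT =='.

Compute (S \ del) ∪ add:
  pre ⊆ S: {ball_in(b1,rmC), free(left), robot_in(rmC)} ⊆ S  — applicable
  S \ del = {ball_in(b4,rmC), robot_in(rmC)}
  ∪ add   = {ball_in(b4,rmC), carry(b1,left), robot_in(rmC)}

== RESULT ==
["ball_in(b4,rmC)", "carry(b1,left)", "robot_in(rmC)"]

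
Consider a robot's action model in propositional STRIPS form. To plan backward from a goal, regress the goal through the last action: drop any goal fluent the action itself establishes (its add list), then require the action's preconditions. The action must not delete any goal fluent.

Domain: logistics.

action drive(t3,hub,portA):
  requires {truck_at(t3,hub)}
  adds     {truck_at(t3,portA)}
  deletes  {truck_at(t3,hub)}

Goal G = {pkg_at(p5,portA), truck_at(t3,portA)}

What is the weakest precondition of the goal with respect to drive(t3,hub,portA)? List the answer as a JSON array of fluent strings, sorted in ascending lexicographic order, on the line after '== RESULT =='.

Regress:
  G ∩ del = {}  (empty — regression defined)
  G \ add = {pkg_at(p5,portA), truck_at(t3,portA)} \ {truck_at(t3,portA)} = {pkg_at(p5,portA)}
  ∪ pre   = {pkg_at(p5,portA)} ∪ {truck_at(t3,hub)}
          = {pkg_at(p5,portA), truck_at(t3,hub)}

== RESULT ==
["pkg_at(p5,portA)", "truck_at(t3,hub)"]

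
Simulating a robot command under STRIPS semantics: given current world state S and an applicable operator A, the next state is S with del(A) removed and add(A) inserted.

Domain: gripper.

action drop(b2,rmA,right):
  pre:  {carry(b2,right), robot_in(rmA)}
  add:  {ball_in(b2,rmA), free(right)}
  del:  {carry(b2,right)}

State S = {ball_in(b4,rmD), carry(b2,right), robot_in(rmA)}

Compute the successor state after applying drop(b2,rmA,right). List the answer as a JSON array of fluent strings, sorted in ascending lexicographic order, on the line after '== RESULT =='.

Progress:
  pre ⊆ S: {carry(b2,right), robot_in(rmA)} ⊆ S  — applicable
  S \ del = {ball_in(b4,rmD), robot_in(rmA)}
  ∪ add   = {ball_in(b2,rmA), ball_in(b4,rmD), free(right), robot_in(rmA)}

== RESULT ==
["ball_in(b2,rmA)", "ball_in(b4,rmD)", "free(right)", "robot_in(rmA)"]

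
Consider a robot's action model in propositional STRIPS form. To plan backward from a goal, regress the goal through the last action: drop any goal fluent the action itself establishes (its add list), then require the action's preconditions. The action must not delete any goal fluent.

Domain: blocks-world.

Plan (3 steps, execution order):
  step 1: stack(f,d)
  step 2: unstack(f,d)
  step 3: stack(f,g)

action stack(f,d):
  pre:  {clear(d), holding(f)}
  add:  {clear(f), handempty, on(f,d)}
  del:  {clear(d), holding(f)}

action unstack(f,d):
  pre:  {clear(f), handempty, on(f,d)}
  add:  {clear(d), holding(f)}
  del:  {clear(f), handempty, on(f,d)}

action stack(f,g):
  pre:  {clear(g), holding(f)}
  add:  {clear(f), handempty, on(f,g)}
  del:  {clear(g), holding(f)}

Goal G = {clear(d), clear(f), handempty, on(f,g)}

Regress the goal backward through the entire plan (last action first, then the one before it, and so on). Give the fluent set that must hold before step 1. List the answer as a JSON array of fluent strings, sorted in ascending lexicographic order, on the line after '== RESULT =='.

Work backward from the goal:
  through step 3 (stack(f,g)): drop {clear(f), handempty, on(f,g)}, keep {clear(d)}, require {clear(g), holding(f)}
    → {clear(d), clear(g), holding(f)}
  through step 2 (unstack(f,d)): drop {clear(d), holding(f)}, keep {clear(g)}, require {clear(f), handempty, on(f,d)}
    → {clear(f), clear(g), handempty, on(f,d)}
  through step 1 (stack(f,d)): drop {clear(f), handempty, on(f,d)}, keep {clear(g)}, require {clear(d), holding(f)}
    → {clear(d), clear(g), holding(f)}

== RESULT ==
["clear(d)", "clear(g)", "holding(f)"]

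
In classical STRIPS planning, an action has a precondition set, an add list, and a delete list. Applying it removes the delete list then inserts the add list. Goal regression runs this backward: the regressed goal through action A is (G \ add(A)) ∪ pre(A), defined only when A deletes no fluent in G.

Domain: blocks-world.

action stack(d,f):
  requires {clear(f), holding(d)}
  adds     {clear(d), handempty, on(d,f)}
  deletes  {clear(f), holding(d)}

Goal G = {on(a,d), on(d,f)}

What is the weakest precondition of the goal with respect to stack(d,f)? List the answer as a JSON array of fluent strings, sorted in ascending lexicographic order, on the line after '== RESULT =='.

Regress:
  G ∩ del = {}  (empty — regression defined)
  G \ add = {on(a,d), on(d,f)} \ {clear(d), handempty, on(d,f)} = {on(a,d)}
  ∪ pre   = {on(a,d)} ∪ {clear(f), holding(d)}
          = {clear(f), holding(d), on(a,d)}

== RESULT ==
["clear(f)", "holding(d)", "on(a,d)"]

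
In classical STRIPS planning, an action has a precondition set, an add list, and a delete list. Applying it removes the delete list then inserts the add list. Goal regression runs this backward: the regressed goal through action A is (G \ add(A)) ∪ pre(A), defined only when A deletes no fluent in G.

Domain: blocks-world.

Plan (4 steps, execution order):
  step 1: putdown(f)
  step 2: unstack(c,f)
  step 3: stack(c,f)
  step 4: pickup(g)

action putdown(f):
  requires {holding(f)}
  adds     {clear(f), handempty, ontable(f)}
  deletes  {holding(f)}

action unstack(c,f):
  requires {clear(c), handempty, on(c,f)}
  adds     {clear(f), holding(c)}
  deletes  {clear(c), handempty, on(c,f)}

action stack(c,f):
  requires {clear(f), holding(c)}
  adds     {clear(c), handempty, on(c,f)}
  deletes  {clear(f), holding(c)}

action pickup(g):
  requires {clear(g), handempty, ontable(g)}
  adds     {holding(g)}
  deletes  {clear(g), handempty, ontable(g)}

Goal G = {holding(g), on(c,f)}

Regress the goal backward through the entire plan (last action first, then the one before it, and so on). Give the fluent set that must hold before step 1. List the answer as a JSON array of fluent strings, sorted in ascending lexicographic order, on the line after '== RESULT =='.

Regress step by step:
  through step 4 (pickup(g)): drop {holding(g)}, keep {on(c,f)}, require {clear(g), handempty, ontable(g)}
    → {clear(g), handempty, on(c,f), ontable(g)}
  through step 3 (stack(c,f)): drop {handempty, on(c,f)}, keep {clear(g), ontable(g)}, require {clear(f), holding(c)}
    → {clear(f), clear(g), holding(c), ontable(g)}
  through step 2 (unstack(c,f)): drop {clear(f), holding(c)}, keep {clear(g), ontable(g)}, require {clear(c), handempty, on(c,f)}
    → {clear(c), clear(g), handempty, on(c,f), ontable(g)}
  through step 1 (putdown(f)): drop {handempty}, keep {clear(c), clear(g), on(c,f), ontable(g)}, require {holding(f)}
    → {clear(c), clear(g), holding(f), on(c,f), ontable(g)}

== RESULT ==
["clear(c)", "clear(g)", "holding(f)", "on(c,f)", "ontable(g)"]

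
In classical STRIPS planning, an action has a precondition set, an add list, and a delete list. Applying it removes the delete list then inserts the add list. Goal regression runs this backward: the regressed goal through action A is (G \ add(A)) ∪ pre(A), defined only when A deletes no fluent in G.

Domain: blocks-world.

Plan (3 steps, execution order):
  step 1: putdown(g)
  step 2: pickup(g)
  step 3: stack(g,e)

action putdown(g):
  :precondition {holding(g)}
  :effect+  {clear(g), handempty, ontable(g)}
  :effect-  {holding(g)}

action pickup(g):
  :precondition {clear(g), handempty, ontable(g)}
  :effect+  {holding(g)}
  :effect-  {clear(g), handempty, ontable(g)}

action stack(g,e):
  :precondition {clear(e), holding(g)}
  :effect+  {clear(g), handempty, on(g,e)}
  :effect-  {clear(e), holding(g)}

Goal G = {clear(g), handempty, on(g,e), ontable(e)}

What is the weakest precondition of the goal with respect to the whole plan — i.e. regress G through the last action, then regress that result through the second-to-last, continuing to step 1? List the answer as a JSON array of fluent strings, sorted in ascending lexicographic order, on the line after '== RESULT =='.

Regress step by step:
  through step 3 (stack(g,e)): drop {clear(g), handempty, on(g,e)}, keep {ontable(e)}, require {clear(e), holding(g)}
    → {clear(e), holding(g), ontable(e)}
  through step 2 (pickup(g)): drop {holding(g)}, keep {clear(e), ontable(e)}, require {clear(g), handempty, ontable(g)}
    → {clear(e), clear(g), handempty, ontable(e), ontable(g)}
  through step 1 (putdown(g)): drop {clear(g), handempty, ontable(g)}, keep {clear(e), ontable(e)}, require {holding(g)}
    → {clear(e), holding(g), ontable(e)}

== RESULT ==
["clear(e)", "holding(g)", "ontable(e)"]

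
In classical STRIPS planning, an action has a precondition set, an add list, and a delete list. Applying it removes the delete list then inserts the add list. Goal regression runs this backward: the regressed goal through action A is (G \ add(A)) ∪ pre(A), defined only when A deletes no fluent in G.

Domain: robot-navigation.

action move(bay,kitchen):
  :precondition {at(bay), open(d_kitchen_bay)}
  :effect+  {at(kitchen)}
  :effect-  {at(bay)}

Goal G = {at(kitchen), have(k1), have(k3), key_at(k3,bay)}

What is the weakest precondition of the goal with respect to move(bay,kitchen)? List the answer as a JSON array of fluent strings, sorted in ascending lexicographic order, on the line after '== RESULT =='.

Compute (G \ add) ∪ pre:
  G ∩ del = {}  (empty — regression defined)
  G \ add = {at(kitchen), have(k1), have(k3), key_at(k3,bay)} \ {at(kitchen)} = {have(k1), have(k3), key_at(k3,bay)}
  ∪ pre   = {have(k1), have(k3), key_at(k3,bay)} ∪ {at(bay), open(d_kitchen_bay)}
          = {at(bay), have(k1), have(k3), key_at(k3,bay), open(d_kitchen_bay)}

== RESULT ==
["at(bay)", "have(k1)", "have(k3)", "key_at(k3,bay)", "open(d_kitchen_bay)"]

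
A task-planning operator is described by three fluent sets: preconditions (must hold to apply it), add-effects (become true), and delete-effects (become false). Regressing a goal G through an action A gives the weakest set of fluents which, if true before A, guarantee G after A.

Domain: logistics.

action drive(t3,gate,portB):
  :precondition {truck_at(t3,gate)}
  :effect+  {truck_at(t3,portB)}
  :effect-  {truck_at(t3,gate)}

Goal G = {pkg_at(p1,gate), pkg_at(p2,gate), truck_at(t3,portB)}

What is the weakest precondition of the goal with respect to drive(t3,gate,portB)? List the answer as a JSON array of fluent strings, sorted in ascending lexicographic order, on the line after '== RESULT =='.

Regress:
  G ∩ del = {}  (empty — regression defined)
  G \ add = {pkg_at(p1,gate), pkg_at(p2,gate), truck_at(t3,portB)} \ {truck_at(t3,portB)} = {pkg_at(p1,gate), pkg_at(p2,gate)}
  ∪ pre   = {pkg_at(p1,gate), pkg_at(p2,gate)} ∪ {truck_at(t3,gate)}
          = {pkg_at(p1,gate), pkg_at(p2,gate), truck_at(t3,gate)}

== RESULT ==
["pkg_at(p1,gate)", "pkg_at(p2,gate)", "truck_at(t3,gate)"]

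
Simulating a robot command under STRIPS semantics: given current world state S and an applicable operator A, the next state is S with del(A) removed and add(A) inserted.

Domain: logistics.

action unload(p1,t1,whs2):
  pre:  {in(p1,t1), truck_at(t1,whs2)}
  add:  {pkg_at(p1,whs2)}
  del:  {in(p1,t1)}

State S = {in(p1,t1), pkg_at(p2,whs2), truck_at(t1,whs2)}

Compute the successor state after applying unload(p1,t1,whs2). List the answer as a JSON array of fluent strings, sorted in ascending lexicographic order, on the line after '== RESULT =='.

Compute (S \ del) ∪ add:
  pre ⊆ S: {in(p1,t1), truck_at(t1,whs2)} ⊆ S  — applicable
  S \ del = {pkg_at(p2,whs2), truck_at(t1,whs2)}
  ∪ add   = {pkg_at(p1,whs2), pkg_at(p2,whs2), truck_at(t1,whs2)}

== RESULT ==
["pkg_at(p1,whs2)", "pkg_at(p2,whs2)", "truck_at(t1,whs2)"]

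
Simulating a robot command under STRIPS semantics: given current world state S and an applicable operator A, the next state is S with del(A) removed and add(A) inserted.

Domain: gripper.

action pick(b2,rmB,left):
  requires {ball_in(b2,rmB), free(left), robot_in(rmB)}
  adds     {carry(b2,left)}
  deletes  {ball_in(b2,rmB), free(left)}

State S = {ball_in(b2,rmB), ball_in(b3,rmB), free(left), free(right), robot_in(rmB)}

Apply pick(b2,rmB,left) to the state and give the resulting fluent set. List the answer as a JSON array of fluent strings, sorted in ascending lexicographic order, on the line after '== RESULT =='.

Progress:
  pre ⊆ S: {ball_in(b2,rmB), free(left), robot_in(rmB)} ⊆ S  — applicable
  S \ del = {ball_in(b3,rmB), free(right), robot_in(rmB)}
  ∪ add   = {ball_in(b3,rmB), carry(b2,left), free(right), robot_in(rmB)}

== RESULT ==
["ball_in(b3,rmB)", "carry(b2,left)", "free(right)", "robot_in(rmB)"]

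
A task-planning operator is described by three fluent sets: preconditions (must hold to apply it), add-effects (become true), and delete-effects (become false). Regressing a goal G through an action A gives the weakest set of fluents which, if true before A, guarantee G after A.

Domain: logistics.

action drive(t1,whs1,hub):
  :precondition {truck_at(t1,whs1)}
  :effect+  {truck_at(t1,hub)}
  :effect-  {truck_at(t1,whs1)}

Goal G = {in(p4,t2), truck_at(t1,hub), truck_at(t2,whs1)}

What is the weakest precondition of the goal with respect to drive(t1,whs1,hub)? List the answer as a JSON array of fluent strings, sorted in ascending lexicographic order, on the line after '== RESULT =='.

Regress:
  G ∩ del = {}  (empty — regression defined)
  G \ add = {in(p4,t2), truck_at(t1,hub), truck_at(t2,whs1)} \ {truck_at(t1,hub)} = {in(p4,t2), truck_at(t2,whs1)}
  ∪ pre   = {in(p4,t2), truck_at(t2,whs1)} ∪ {truck_at(t1,whs1)}
          = {in(p4,t2), truck_at(t1,whs1), truck_at(t2,whs1)}

== RESULT ==
["in(p4,t2)", "truck_at(t1,whs1)", "truck_at(t2,whs1)"]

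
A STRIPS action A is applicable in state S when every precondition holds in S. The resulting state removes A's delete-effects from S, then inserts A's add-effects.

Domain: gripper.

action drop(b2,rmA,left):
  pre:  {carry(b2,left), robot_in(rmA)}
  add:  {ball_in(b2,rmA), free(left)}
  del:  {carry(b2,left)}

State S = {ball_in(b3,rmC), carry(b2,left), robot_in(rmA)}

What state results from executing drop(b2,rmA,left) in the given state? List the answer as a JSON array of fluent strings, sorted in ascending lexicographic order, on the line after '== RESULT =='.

Progress:
  pre ⊆ S: {carry(b2,left), robot_in(rmA)} ⊆ S  — applicable
  S \ del = {ball_in(b3,rmC), robot_in(rmA)}
  ∪ add   = {ball_in(b2,rmA), ball_in(b3,rmC), free(left), robot_in(rmA)}

== RESULT ==
["ball_in(b2,rmA)", "ball_in(b3,rmC)", "free(left)", "robot_in(rmA)"]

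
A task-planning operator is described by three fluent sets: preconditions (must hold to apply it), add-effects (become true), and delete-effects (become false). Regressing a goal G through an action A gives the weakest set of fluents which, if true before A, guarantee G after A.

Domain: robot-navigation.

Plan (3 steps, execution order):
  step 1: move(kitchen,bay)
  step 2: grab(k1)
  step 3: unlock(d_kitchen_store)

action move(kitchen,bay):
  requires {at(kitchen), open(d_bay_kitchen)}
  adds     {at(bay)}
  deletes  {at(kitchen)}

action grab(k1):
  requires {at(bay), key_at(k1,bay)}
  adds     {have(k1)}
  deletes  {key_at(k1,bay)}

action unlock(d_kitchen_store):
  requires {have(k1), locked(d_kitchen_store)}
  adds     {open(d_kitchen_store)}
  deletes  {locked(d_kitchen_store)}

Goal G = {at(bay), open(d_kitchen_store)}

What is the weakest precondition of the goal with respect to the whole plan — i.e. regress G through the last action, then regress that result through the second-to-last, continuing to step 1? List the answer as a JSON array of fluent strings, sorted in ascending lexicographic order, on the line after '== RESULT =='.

Regress step by step:
  through step 3 (unlock(d_kitchen_store)): drop {open(d_kitchen_store)}, keep {at(bay)}, require {have(k1), locked(d_kitchen_store)}
    → {at(bay), have(k1), locked(d_kitchen_store)}
  through step 2 (grab(k1)): drop {have(k1)}, keep {at(bay), locked(d_kitchen_store)}, require {at(bay), key_at(k1,bay)}
    → {at(bay), key_at(k1,bay), locked(d_kitchen_store)}
  through step 1 (move(kitchen,bay)): drop {at(bay)}, keep {key_at(k1,bay), locked(d_kitchen_store)}, require {at(kitchen), open(d_bay_kitchen)}
    → {at(kitchen), key_at(k1,bay), locked(d_kitchen_store), open(d_bay_kitchen)}

== RESULT ==
["at(kitchen)", "key_at(k1,bay)", "locked(d_kitchen_store)", "open(d_bay_kitchen)"]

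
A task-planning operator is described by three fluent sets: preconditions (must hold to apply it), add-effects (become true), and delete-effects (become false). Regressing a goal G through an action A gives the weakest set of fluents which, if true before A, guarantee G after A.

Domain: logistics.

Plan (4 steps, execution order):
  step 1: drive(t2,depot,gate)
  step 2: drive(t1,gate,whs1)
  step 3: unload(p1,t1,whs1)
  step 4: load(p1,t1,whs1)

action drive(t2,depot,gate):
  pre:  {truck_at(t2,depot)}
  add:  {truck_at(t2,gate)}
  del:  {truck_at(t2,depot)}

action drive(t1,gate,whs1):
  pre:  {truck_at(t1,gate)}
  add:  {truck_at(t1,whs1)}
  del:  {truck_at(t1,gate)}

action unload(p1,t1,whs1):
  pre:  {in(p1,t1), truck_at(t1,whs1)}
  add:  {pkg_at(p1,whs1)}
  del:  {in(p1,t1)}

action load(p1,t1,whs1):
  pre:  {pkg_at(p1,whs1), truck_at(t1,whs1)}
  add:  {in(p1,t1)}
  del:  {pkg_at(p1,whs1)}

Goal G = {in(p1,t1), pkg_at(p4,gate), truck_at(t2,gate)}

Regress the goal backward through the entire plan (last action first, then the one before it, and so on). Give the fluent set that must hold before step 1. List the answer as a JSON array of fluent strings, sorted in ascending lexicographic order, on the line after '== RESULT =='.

Regress step by step:
  through step 4 (load(p1,t1,whs1)): drop {in(p1,t1)}, keep {pkg_at(p4,gate), truck_at(t2,gate)}, require {pkg_at(p1,whs1), truck_at(t1,whs1)}
    → {pkg_at(p1,whs1), pkg_at(p4,gate), truck_at(t1,whs1), truck_at(t2,gate)}
  through step 3 (unload(p1,t1,whs1)): drop {pkg_at(p1,whs1)}, keep {pkg_at(p4,gate), truck_at(t1,whs1), truck_at(t2,gate)}, require {in(p1,t1), truck_at(t1,whs1)}
    → {in(p1,t1), pkg_at(p4,gate), truck_at(t1,whs1), truck_at(t2,gate)}
  through step 2 (drive(t1,gate,whs1)): drop {truck_at(t1,whs1)}, keep {in(p1,t1), pkg_at(p4,gate), truck_at(t2,gate)}, require {truck_at(t1,gate)}
    → {in(p1,t1), pkg_at(p4,gate), truck_at(t1,gate), truck_at(t2,gate)}
  through step 1 (drive(t2,depot,gate)): drop {truck_at(t2,gate)}, keep {in(p1,t1), pkg_at(p4,gate), truck_at(t1,gate)}, require {truck_at(t2,depot)}
    → {in(p1,t1), pkg_at(p4,gate), truck_at(t1,gate), truck_at(t2,depot)}

== RESULT ==
["in(p1,t1)", "pkg_at(p4,gate)", "truck_at(t1,gate)", "truck_at(t2,depot)"]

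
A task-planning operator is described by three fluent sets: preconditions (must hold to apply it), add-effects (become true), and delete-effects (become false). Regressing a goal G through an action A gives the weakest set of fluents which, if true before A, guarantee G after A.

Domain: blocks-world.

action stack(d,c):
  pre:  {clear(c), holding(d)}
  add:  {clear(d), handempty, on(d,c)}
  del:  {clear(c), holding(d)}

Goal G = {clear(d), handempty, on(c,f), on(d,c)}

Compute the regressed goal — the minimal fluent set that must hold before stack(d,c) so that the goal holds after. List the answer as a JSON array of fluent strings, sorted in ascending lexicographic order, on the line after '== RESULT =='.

Regress:
  G ∩ del = {}  (empty — regression defined)
  G \ add = {clear(d), handempty, on(c,f), on(d,c)} \ {clear(d), handempty, on(d,c)} = {on(c,f)}
  ∪ pre   = {on(c,f)} ∪ {clear(c), holding(d)}
          = {clear(c), holding(d), on(c,f)}

== RESULT ==
["clear(c)", "holding(d)", "on(c,f)"]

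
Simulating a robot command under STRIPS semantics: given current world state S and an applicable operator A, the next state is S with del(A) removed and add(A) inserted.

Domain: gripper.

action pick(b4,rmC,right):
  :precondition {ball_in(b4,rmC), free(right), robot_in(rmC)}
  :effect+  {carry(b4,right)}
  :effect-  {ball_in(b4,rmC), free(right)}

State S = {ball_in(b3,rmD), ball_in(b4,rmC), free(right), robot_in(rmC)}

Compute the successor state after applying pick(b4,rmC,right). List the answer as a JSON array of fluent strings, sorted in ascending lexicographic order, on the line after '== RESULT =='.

Progress:
  pre ⊆ S: {ball_in(b4,rmC), free(right), robot_in(rmC)} ⊆ S  — applicable
  S \ del = {ball_in(b3,rmD), robot_in(rmC)}
  ∪ add   = {ball_in(b3,rmD), carry(b4,right), robot_in(rmC)}

== RESULT ==
["ball_in(b3,rmD)", "carry(b4,right)", "robot_in(rmC)"]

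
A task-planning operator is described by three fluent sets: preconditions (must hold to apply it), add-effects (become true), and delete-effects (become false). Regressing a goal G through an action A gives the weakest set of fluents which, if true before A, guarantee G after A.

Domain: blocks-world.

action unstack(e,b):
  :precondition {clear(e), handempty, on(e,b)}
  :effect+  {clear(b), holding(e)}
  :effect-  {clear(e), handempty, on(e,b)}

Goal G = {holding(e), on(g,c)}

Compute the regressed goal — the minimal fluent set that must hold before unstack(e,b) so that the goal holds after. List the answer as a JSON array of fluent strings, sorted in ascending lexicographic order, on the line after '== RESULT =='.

Regress:
  G ∩ del = {}  (empty — regression defined)
  G \ add = {holding(e), on(g,c)} \ {clear(b), holding(e)} = {on(g,c)}
  ∪ pre   = {on(g,c)} ∪ {clear(e), handempty, on(e,b)}
          = {clear(e), handempty, on(e,b), on(g,c)}

== RESULT ==
["clear(e)", "handempty", "on(e,b)", "on(g,c)"]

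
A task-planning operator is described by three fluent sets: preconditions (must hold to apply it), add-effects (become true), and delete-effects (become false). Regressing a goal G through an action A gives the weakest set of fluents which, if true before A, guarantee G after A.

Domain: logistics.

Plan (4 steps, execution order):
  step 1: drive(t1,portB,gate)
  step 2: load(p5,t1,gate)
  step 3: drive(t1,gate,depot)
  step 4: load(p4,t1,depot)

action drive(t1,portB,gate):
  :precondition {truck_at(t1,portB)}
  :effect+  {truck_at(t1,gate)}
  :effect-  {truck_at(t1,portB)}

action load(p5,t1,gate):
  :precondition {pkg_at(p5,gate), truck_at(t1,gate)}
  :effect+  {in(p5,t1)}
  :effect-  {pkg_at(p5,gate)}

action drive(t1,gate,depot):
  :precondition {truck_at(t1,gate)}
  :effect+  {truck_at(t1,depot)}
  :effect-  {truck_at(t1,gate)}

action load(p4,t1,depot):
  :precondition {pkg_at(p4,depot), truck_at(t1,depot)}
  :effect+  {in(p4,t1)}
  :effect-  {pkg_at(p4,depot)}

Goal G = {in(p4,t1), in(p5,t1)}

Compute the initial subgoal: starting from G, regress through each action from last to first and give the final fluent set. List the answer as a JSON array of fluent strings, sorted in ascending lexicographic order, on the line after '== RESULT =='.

Regress step by step:
  through step 4 (load(p4,t1,depot)): drop {in(p4,t1)}, keep {in(p5,t1)}, require {pkg_at(p4,depot), truck_at(t1,depot)}
    → {in(p5,t1), pkg_at(p4,depot), truck_at(t1,depot)}
  through step 3 (drive(t1,gate,depot)): drop {truck_at(t1,depot)}, keep {in(p5,t1), pkg_at(p4,depot)}, require {truck_at(t1,gate)}
    → {in(p5,t1), pkg_at(p4,depot), truck_at(t1,gate)}
  through step 2 (load(p5,t1,gate)): drop {in(p5,t1)}, keep {pkg_at(p4,depot), truck_at(t1,gate)}, require {pkg_at(p5,gate), truck_at(t1,gate)}
    → {pkg_at(p4,depot), pkg_at(p5,gate), truck_at(t1,gate)}
  through step 1 (drive(t1,portB,gate)): drop {truck_at(t1,gate)}, keep {pkg_at(p4,depot), pkg_at(p5,gate)}, require {truck_at(t1,portB)}
    → {pkg_at(p4,depot), pkg_at(p5,gate), truck_at(t1,portB)}

== RESULT ==
["pkg_at(p4,depot)", "pkg_at(p5,gate)", "truck_at(t1,portB)"]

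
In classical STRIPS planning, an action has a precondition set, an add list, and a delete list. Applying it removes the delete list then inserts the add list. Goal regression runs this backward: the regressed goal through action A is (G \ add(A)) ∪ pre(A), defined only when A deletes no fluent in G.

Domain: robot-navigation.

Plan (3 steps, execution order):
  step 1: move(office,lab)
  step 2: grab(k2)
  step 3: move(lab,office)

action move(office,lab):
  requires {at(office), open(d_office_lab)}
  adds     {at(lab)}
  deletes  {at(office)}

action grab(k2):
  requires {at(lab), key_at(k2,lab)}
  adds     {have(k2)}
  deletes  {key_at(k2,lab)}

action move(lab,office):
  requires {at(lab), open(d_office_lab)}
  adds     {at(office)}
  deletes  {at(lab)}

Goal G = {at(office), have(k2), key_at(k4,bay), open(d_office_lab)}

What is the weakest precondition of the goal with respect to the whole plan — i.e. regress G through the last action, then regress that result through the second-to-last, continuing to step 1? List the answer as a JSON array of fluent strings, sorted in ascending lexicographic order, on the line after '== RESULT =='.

Regress step by step:
  through step 3 (move(lab,office)): drop {at(office)}, keep {have(k2), key_at(k4,bay), open(d_office_lab)}, require {at(lab), open(d_office_lab)}
    → {at(lab), have(k2), key_at(k4,bay), open(d_office_lab)}
  through step 2 (grab(k2)): drop {have(k2)}, keep {at(lab), key_at(k4,bay), open(d_office_lab)}, require {at(lab), key_at(k2,lab)}
    → {at(lab), key_at(k2,lab), key_at(k4,bay), open(d_office_lab)}
  through step 1 (move(office,lab)): drop {at(lab)}, keep {key_at(k2,lab), key_at(k4,bay), open(d_office_lab)}, require {at(office), open(d_office_lab)}
    → {at(office), key_at(k2,lab), key_at(k4,bay), open(d_office_lab)}

== RESULT ==
["at(office)", "key_at(k2,lab)", "key_at(k4,bay)", "open(d_office_lab)"]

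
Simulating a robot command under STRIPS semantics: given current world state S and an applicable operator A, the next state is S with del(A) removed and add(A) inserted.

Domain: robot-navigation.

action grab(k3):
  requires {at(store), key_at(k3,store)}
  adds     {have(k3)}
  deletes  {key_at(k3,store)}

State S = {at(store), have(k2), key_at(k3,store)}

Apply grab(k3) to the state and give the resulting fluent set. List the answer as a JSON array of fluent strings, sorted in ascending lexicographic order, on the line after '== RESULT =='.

Compute (S \ del) ∪ add:
  pre ⊆ S: {at(store), key_at(k3,store)} ⊆ S  — applicable
  S \ del = {at(store), have(k2)}
  ∪ add   = {at(store), have(k2), have(k3)}

== RESULT ==
["at(store)", "have(k2)", "have(k3)"]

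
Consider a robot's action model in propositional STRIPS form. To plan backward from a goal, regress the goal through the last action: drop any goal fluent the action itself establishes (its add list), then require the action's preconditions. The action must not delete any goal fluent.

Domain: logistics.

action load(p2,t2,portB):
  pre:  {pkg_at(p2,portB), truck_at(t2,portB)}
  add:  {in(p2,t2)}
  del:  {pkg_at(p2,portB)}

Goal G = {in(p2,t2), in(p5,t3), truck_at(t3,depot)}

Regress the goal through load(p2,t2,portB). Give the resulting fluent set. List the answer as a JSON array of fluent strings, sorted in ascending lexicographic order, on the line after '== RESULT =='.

Compute (G \ add) ∪ pre:
  G ∩ del = {}  (empty — regression defined)
  G \ add = {in(p2,t2), in(p5,t3), truck_at(t3,depot)} \ {in(p2,t2)} = {in(p5,t3), truck_at(t3,depot)}
  ∪ pre   = {in(p5,t3), truck_at(t3,depot)} ∪ {pkg_at(p2,portB), truck_at(t2,portB)}
          = {in(p5,t3), pkg_at(p2,portB), truck_at(t2,portB), truck_at(t3,depot)}

== RESULT ==
["in(p5,t3)", "pkg_at(p2,portB)", "truck_at(t2,portB)", "truck_at(t3,depot)"]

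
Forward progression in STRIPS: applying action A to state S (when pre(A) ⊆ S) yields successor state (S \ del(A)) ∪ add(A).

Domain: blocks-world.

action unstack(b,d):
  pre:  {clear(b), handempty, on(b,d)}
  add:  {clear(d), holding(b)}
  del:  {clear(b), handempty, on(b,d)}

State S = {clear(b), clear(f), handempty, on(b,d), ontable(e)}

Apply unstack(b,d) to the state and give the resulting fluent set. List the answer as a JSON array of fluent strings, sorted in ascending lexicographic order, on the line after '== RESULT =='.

Progress:
  pre ⊆ S: {clear(b), handempty, on(b,d)} ⊆ S  — applicable
  S \ del = {clear(f), ontable(e)}
  ∪ add   = {clear(d), clear(f), holding(b), ontable(e)}

== RESULT ==
["clear(d)", "clear(f)", "holding(b)", "ontable(e)"]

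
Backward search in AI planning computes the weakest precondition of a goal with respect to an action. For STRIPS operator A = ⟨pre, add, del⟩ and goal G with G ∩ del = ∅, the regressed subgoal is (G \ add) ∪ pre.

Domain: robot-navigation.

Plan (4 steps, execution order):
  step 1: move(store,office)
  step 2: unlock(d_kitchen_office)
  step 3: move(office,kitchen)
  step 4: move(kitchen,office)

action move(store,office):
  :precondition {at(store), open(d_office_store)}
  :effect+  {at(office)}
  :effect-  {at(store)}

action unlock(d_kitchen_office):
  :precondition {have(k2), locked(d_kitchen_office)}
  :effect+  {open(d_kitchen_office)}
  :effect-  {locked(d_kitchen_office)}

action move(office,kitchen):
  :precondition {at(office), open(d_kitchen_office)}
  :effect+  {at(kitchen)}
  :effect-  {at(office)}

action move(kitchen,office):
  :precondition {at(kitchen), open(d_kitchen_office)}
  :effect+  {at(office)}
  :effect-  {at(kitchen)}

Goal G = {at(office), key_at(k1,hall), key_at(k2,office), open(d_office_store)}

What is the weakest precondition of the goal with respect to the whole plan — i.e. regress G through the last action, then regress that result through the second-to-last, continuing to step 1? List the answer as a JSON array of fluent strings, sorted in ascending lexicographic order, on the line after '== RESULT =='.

Regress step by step:
  through step 4 (move(kitchen,office)): drop {at(office)}, keep {key_at(k1,hall), key_at(k2,office), open(d_office_store)}, require {at(kitchen), open(d_kitchen_office)}
    → {at(kitchen), key_at(k1,hall), key_at(k2,office), open(d_kitchen_office), open(d_office_store)}
  through step 3 (move(office,kitchen)): drop {at(kitchen)}, keep {key_at(k1,hall), key_at(k2,office), open(d_kitchen_office), open(d_office_store)}, require {at(office), open(d_kitchen_office)}
    → {at(office), key_at(k1,hall), key_at(k2,office), open(d_kitchen_office), open(d_office_store)}
  through step 2 (unlock(d_kitchen_office)): drop {open(d_kitchen_office)}, keep {at(office), key_at(k1,hall), key_at(k2,office), open(d_office_store)}, require {have(k2), locked(d_kitchen_office)}
    → {at(office), have(k2), key_at(k1,hall), key_at(k2,office), locked(d_kitchen_office), open(d_office_store)}
  through step 1 (move(store,office)): drop {at(office)}, keep {have(k2), key_at(k1,hall), key_at(k2,office), locked(d_kitchen_office), open(d_office_store)}, require {at(store), open(d_office_store)}
    → {at(store), have(k2), key_at(k1,hall), key_at(k2,office), locked(d_kitchen_office), open(d_office_store)}

== RESULT ==
["at(store)", "have(k2)", "key_at(k1,hall)", "key_at(k2,office)", "locked(d_kitchen_office)", "open(d_office_store)"]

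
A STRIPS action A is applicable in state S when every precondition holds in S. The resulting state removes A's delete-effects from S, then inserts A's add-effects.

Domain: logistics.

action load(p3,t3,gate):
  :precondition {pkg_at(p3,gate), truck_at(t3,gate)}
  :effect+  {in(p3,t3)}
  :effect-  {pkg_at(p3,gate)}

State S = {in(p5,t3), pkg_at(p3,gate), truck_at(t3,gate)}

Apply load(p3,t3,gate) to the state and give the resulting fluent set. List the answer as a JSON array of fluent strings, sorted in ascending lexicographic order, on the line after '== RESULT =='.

Compute (S \ del) ∪ add:
  pre ⊆ S: {pkg_at(p3,gate), truck_at(t3,gate)} ⊆ S  — applicable
  S \ del = {in(p5,t3), truck_at(t3,gate)}
  ∪ add   = {in(p3,t3), in(p5,t3), truck_at(t3,gate)}

== RESULT ==
["in(p3,t3)", "in(p5,t3)", "truck_at(t3,gate)"]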